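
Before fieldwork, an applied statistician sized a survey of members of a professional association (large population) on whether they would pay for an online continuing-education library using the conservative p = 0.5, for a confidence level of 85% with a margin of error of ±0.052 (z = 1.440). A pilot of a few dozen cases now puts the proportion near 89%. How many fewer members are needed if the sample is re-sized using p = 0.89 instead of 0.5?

116

Conservative (p = 0.5): n = 1.440² × 0.25 / 0.052² ≈ 191.72 → 192.
Using p = 0.89: p(1−p) = 0.0979, so n = 1.440² × 0.0979 / 0.052² ≈ 75.08 → 76.
Reduction: 192 − 76 = 116.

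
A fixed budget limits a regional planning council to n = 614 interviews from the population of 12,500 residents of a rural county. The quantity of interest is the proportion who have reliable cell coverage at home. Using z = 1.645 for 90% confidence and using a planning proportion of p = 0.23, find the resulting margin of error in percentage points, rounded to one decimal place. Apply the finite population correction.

Finite-population factor: (N−n)/(N−1) = (12500−614)/(12500−1) = 0.9510.
SE(p̂) = √[p(1−p)/n · (N−n)/(N−1)] = √[0.1771/614 × 0.9510] = 0.01656.
E = z × SE = 1.645 × 0.01656 = 0.02724 ≈ 2.7 percentage points.

2.7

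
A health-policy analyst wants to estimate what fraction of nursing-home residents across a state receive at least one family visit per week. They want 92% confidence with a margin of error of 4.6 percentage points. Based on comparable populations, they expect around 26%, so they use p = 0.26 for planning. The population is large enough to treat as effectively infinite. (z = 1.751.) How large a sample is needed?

279

With p = 0.26, p(1−p) = 0.1924.
n = z²·p(1−p)/E² = 1.751² × 0.1924 / 0.046² = 3.0660 × 0.1924 / 0.002116 ≈ 278.78.
Rounding up gives n = 279.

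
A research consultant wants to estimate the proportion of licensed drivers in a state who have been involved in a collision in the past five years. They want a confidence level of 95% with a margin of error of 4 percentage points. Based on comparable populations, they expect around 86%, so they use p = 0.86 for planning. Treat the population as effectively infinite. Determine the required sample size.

290

For 95% confidence, z = 1.960.
With p = 0.86, p(1−p) = 0.1204.
n = z²·p(1−p)/E² = 1.960² × 0.1204 / 0.040² = 3.8416 × 0.1204 / 0.001600 ≈ 289.08.
Rounding up gives n = 290.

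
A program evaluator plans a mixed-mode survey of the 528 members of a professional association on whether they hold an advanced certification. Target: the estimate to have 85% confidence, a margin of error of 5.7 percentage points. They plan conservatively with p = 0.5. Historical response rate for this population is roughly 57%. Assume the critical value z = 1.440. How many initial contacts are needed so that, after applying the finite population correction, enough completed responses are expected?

Completed interviews needed (unadjusted): n₀ = 1.440² × 0.2500 / 0.057² ≈ 159.56 → 160.
FPC for N = 528: n = 160 / (1 + 159/528) = 160 / 1.3011 ≈ 122.97 → 123.
At a 57% response rate, contacts needed = 123 / 0.57 ≈ 215.79 → 216.

216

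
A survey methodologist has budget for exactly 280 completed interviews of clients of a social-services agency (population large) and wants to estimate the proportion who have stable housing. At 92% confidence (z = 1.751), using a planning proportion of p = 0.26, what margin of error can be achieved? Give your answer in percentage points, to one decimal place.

4.6

SE(p̂) = √[p(1−p)/n] = √[0.1924/280] = 0.02621.
E = z × SE = 1.751 × 0.02621 = 0.04590, or 4.6 percentage points.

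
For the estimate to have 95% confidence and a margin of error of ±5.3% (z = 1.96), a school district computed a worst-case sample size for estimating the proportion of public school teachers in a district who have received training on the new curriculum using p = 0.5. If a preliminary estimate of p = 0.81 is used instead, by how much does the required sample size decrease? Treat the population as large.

Conservative (p = 0.5): n = 1.96² × 0.25 / 0.053² ≈ 341.90 → 342.
Using p = 0.81: p(1−p) = 0.1539, so n = 1.96² × 0.1539 / 0.053² ≈ 210.47 → 211.
Reduction: 342 − 211 = 131.

131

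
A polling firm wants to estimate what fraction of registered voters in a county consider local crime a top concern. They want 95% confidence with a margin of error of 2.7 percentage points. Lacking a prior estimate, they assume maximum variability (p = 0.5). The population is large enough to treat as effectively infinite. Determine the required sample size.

1318

For 95% confidence, z = 1.96.
With p = 0.5, p(1−p) = 0.25.
n = z²·p(1−p)/E² = 1.96² × 0.2500 / 0.027² = 3.8416 × 0.2500 / 0.000729 ≈ 1317.42.
Rounding up gives n = 1318.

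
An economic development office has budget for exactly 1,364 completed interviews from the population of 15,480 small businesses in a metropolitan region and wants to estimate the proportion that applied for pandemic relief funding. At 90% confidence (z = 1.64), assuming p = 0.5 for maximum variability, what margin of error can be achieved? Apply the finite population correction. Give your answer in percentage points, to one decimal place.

Finite-population factor: (N−n)/(N−1) = (15480−1364)/(15480−1) = 0.9119.
SE(p̂) = √[p(1−p)/n · (N−n)/(N−1)] = √[0.2500/1364 × 0.9119] = 0.01293.
E = z × SE = 1.64 × 0.01293 = 0.02120 ≈ 2.1 percentage points.

2.1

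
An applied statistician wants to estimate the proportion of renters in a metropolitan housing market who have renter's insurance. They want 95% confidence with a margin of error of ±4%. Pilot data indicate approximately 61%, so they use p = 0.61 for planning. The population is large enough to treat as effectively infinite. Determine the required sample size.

572

For 95% confidence, z = 1.96.
With p = 0.61, p(1−p) = 0.2379.
n = z²·p(1−p)/E² = 1.96² × 0.2379 / 0.040² = 3.8416 × 0.2379 / 0.001600 ≈ 571.20.
Rounding up gives n = 572.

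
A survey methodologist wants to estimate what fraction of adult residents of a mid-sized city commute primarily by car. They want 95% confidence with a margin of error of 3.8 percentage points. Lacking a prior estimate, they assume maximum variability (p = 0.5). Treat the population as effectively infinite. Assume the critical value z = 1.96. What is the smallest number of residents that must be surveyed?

With p = 0.5, p(1−p) = 0.25.
n = z²·p(1−p)/E² = 1.96² × 0.2500 / 0.038² = 3.8416 × 0.2500 / 0.001444 ≈ 665.10.
Rounding up gives n = 666.

666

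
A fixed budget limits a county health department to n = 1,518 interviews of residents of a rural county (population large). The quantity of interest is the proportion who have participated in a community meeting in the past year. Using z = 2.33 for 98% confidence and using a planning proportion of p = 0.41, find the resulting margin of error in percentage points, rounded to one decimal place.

2.9

SE(p̂) = √[p(1−p)/n] = √[0.2419/1518] = 0.01262.
E = z × SE = 2.33 × 0.01262 = 0.02941, or 2.9 percentage points.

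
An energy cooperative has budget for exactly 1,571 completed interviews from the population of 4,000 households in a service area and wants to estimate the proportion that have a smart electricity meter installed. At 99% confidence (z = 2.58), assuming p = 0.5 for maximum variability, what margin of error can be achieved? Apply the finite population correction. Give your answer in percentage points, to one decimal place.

2.5

Finite-population factor: (N−n)/(N−1) = (4000−1571)/(4000−1) = 0.6074.
SE(p̂) = √[p(1−p)/n · (N−n)/(N−1)] = √[0.2500/1571 × 0.6074] = 0.00983.
E = z × SE = 2.58 × 0.00983 = 0.02537 ≈ 2.5 percentage points.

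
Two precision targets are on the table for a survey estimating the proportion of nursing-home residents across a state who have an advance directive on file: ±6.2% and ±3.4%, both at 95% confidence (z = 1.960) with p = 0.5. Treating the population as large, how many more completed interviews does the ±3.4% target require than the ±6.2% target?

581

At ±6.2%: n = 1.960² × 0.2500 / 0.062² ≈ 249.84 → 250.
At ±3.4%: n = 1.960² × 0.2500 / 0.034² ≈ 830.80 → 831.
Additional respondents: 831 − 250 = 581.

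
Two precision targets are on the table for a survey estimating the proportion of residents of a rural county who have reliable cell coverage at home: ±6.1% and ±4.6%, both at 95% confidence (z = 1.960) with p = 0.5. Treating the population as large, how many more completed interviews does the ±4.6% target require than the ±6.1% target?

At ±6.1%: n = 1.960² × 0.2500 / 0.061² ≈ 258.10 → 259.
At ±4.6%: n = 1.960² × 0.2500 / 0.046² ≈ 453.88 → 454.
Additional respondents: 454 − 259 = 195.

195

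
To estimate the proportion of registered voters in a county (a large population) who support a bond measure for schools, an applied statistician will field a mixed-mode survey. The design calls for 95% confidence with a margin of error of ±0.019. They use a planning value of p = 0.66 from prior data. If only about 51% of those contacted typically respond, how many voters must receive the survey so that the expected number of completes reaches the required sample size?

For 95% confidence, z = 1.960.
Completed interviews needed: n₀ = 1.960² × 0.2244 / 0.019² ≈ 2387.96 → 2388.
At a 51% response rate, contacts needed = 2388 / 0.51 ≈ 4682.35 → 4683.

4683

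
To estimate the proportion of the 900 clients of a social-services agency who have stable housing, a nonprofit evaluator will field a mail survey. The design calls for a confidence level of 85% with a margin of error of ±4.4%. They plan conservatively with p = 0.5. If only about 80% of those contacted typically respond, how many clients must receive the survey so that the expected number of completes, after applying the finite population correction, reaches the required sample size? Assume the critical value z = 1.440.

Completed interviews needed (unadjusted): n₀ = 1.440² × 0.2500 / 0.044² ≈ 267.77 → 268.
FPC for N = 900: n = 268 / (1 + 267/900) = 268 / 1.2967 ≈ 206.68 → 207.
At an 80% response rate, contacts needed = 207 / 0.80 ≈ 258.75 → 259.

259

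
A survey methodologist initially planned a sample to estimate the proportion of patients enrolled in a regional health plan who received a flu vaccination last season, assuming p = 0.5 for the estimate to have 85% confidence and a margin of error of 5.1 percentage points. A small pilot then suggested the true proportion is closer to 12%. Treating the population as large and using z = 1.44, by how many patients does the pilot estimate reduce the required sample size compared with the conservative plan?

Conservative (p = 0.5): n = 1.44² × 0.25 / 0.051² ≈ 199.31 → 200.
Using p = 0.12: p(1−p) = 0.1056, so n = 1.44² × 0.1056 / 0.051² ≈ 84.19 → 85.
Reduction: 200 − 85 = 115.

115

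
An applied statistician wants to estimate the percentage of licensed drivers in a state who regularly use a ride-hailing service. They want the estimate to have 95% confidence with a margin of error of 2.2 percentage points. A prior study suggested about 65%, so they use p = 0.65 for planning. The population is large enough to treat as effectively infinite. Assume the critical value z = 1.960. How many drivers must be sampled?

With p = 0.65, p(1−p) = 0.2275.
n = z²·p(1−p)/E² = 1.960² × 0.2275 / 0.022² = 3.8416 × 0.2275 / 0.000484 ≈ 1805.71.
Rounding up gives n = 1806.

1806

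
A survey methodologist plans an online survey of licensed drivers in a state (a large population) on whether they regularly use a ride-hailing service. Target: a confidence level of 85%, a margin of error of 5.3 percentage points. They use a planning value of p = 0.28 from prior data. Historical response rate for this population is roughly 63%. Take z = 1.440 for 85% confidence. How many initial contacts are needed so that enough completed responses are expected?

237

Completed interviews needed: n₀ = 1.440² × 0.2016 / 0.053² ≈ 148.82 → 149.
At a 63% response rate, contacts needed = 149 / 0.63 ≈ 236.51 → 237.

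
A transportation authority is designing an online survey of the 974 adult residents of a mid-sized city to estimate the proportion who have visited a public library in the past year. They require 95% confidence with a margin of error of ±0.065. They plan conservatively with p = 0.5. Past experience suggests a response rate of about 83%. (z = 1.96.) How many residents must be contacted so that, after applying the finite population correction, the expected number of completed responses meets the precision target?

Completed interviews needed (unadjusted): n₀ = 1.96² × 0.2500 / 0.065² ≈ 227.31 → 228.
FPC for N = 974: n = 228 / (1 + 227/974) = 228 / 1.2331 ≈ 184.91 → 185.
At an 83% response rate, contacts needed = 185 / 0.83 ≈ 222.89 → 223.

223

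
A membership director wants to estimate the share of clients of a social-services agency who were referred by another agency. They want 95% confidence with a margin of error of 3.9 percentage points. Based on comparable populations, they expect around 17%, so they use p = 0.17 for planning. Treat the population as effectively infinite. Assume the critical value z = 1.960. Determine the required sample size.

With p = 0.17, p(1−p) = 0.1411.
n = z²·p(1−p)/E² = 1.960² × 0.1411 / 0.039² = 3.8416 × 0.1411 / 0.001521 ≈ 356.38.
Rounding up gives n = 357.

357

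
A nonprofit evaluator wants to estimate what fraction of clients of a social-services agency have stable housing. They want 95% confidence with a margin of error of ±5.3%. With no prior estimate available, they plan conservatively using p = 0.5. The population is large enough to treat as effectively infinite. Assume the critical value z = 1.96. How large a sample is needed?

With p = 0.5, p(1−p) = 0.25.
n = z²·p(1−p)/E² = 1.96² × 0.2500 / 0.053² = 3.8416 × 0.2500 / 0.002809 ≈ 341.90.
Rounding up gives n = 342.

342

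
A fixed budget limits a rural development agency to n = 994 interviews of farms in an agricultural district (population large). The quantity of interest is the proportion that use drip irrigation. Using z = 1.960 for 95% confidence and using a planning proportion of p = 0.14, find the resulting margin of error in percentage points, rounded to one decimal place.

SE(p̂) = √[p(1−p)/n] = √[0.1204/994] = 0.01101.
E = z × SE = 1.960 × 0.01101 = 0.02157, or 2.2 percentage points.

2.2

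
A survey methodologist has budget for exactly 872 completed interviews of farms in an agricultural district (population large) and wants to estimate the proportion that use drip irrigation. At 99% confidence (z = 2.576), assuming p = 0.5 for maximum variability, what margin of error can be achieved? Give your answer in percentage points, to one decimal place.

SE(p̂) = √[p(1−p)/n] = √[0.2500/872] = 0.01693.
E = z × SE = 2.576 × 0.01693 = 0.04362, or 4.4 percentage points.

4.4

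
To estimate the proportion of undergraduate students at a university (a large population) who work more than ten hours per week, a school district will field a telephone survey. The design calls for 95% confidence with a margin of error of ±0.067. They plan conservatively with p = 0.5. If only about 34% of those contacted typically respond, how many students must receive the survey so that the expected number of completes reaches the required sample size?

630

For 95% confidence, z = 1.960.
Completed interviews needed: n₀ = 1.960² × 0.2500 / 0.067² ≈ 213.95 → 214.
At a 34% response rate, contacts needed = 214 / 0.34 ≈ 629.41 → 630.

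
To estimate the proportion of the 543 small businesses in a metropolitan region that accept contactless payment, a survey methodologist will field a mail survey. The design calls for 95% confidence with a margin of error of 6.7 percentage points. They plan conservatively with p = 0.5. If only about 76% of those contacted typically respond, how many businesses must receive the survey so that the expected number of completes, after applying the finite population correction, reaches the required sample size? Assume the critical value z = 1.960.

Completed interviews needed (unadjusted): n₀ = 1.960² × 0.2500 / 0.067² ≈ 213.95 → 214.
FPC for N = 543: n = 214 / (1 + 213/543) = 214 / 1.3923 ≈ 153.71 → 154.
At a 76% response rate, contacts needed = 154 / 0.76 ≈ 202.63 → 203.

203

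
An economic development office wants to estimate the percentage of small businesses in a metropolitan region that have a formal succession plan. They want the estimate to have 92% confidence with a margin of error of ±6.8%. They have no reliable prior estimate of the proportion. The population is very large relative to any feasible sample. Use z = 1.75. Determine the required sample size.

With no prior estimate, use p = 0.5, giving p(1−p) = 0.25.
n = z²·p(1−p)/E² = 1.75² × 0.2500 / 0.068² = 3.0625 × 0.2500 / 0.004624 ≈ 165.58.
Rounding up gives n = 166.

166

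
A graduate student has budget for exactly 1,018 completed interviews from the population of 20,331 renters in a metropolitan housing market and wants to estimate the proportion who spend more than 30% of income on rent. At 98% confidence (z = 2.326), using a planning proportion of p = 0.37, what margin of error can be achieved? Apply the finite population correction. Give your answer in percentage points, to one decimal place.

Finite-population factor: (N−n)/(N−1) = (20331−1018)/(20331−1) = 0.9500.
SE(p̂) = √[p(1−p)/n · (N−n)/(N−1)] = √[0.2331/1018 × 0.9500] = 0.01475.
E = z × SE = 2.326 × 0.01475 = 0.03431 ≈ 3.4 percentage points.

3.4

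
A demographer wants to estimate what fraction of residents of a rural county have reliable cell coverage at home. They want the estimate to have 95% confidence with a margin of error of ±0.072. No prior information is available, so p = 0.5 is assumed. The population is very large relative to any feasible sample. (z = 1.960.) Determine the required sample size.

186

With p = 0.5, p(1−p) = 0.25.
n = z²·p(1−p)/E² = 1.960² × 0.2500 / 0.072² = 3.8416 × 0.2500 / 0.005184 ≈ 185.26.
Rounding up gives n = 186.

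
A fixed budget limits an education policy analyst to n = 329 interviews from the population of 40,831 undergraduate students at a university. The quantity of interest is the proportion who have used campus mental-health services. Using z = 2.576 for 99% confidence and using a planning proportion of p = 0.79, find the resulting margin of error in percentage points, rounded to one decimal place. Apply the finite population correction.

Finite-population factor: (N−n)/(N−1) = (40831−329)/(40831−1) = 0.9920.
SE(p̂) = √[p(1−p)/n · (N−n)/(N−1)] = √[0.1659/329 × 0.9920] = 0.02237.
E = z × SE = 2.576 × 0.02237 = 0.05761 ≈ 5.8 percentage points.

5.8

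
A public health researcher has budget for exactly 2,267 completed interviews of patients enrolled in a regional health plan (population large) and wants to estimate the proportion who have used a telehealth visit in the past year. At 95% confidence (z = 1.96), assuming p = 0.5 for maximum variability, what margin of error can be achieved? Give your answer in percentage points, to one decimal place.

SE(p̂) = √[p(1−p)/n] = √[0.2500/2267] = 0.01050.
E = z × SE = 1.96 × 0.01050 = 0.02058, or 2.1 percentage points.

2.1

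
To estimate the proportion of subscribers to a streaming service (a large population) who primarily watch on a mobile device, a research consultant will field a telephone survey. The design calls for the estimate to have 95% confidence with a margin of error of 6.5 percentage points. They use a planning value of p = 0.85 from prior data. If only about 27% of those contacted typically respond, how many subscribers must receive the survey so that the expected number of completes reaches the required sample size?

430

For 95% confidence, z = 1.960.
Completed interviews needed: n₀ = 1.960² × 0.1275 / 0.065² ≈ 115.93 → 116.
At a 27% response rate, contacts needed = 116 / 0.27 ≈ 429.63 → 430.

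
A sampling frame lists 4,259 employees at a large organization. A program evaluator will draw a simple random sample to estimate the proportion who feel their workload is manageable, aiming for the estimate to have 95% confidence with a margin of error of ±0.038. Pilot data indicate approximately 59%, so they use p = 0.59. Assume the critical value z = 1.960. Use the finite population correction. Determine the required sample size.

560

Unadjusted: n₀ = 1.960² × 0.59 × 0.41 / 0.038² ≈ 643.55, so n₀ = 644.
Finite population correction with N = 4,259: n = n₀ / (1 + (n₀−1)/N) = 644 / (1 + 643/4259) = 644 / 1.1510 ≈ 559.53.
Rounding up, n = 560.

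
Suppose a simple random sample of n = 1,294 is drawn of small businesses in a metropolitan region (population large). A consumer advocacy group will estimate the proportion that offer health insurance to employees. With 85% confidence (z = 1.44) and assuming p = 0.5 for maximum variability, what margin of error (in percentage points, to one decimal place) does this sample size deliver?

2.0

SE(p̂) = √[p(1−p)/n] = √[0.2500/1294] = 0.01390.
E = z × SE = 1.44 × 0.01390 = 0.02002, or 2.0 percentage points.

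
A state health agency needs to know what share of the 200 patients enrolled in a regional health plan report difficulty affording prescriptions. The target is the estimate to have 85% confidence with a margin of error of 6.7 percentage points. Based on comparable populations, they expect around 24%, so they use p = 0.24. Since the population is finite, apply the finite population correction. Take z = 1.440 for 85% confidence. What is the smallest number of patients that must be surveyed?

60

Unadjusted: n₀ = 1.440² × 0.24 × 0.76 / 0.067² ≈ 84.26, so n₀ = 85.
Finite population correction with N = 200: n = n₀ / (1 + (n₀−1)/N) = 85 / (1 + 84/200) = 85 / 1.4200 ≈ 59.86.
Rounding up, n = 60.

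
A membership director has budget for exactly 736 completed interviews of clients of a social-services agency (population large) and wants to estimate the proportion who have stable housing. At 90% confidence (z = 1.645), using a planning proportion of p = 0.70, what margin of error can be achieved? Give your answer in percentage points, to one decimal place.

SE(p̂) = √[p(1−p)/n] = √[0.2100/736] = 0.01689.
E = z × SE = 1.645 × 0.01689 = 0.02779, or 2.8 percentage points.

2.8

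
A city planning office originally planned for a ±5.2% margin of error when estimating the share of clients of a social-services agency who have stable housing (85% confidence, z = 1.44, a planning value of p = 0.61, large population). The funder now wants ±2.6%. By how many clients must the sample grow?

At ±5.2%: n = 1.44² × 0.2379 / 0.052² ≈ 182.44 → 183.
At ±2.6%: n = 1.44² × 0.2379 / 0.026² ≈ 729.75 → 730.
Additional respondents: 730 − 183 = 547.

547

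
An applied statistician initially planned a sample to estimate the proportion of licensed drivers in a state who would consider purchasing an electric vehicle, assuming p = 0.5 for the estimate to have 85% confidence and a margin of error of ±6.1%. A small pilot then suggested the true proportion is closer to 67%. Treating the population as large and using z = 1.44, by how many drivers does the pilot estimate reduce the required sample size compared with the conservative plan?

16

Conservative (p = 0.5): n = 1.44² × 0.25 / 0.061² ≈ 139.32 → 140.
Using p = 0.67: p(1−p) = 0.2211, so n = 1.44² × 0.2211 / 0.061² ≈ 123.21 → 124.
Reduction: 140 − 124 = 16.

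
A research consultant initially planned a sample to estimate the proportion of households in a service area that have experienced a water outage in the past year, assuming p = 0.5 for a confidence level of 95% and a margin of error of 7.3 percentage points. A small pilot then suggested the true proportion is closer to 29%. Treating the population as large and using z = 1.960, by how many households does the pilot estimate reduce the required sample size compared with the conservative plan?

32

Conservative (p = 0.5): n = 1.960² × 0.25 / 0.073² ≈ 180.22 → 181.
Using p = 0.29: p(1−p) = 0.2059, so n = 1.960² × 0.2059 / 0.073² ≈ 148.43 → 149.
Reduction: 181 − 149 = 32.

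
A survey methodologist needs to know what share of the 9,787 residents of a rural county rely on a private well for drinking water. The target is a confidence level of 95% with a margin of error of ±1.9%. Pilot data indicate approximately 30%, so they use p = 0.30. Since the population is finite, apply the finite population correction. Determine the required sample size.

1820

For 95% confidence, z = 1.960.
Unadjusted: n₀ = 1.960² × 0.30 × 0.70 / 0.019² ≈ 2234.73, so n₀ = 2235.
Finite population correction with N = 9,787: n = n₀ / (1 + (n₀−1)/N) = 2235 / (1 + 2234/9787) = 2235 / 1.2283 ≈ 1819.64.
Rounding up, n = 1820.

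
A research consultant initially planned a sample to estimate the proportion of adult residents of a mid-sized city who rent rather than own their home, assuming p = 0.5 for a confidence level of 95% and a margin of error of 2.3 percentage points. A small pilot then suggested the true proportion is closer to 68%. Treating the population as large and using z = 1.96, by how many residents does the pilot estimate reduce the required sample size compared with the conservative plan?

Conservative (p = 0.5): n = 1.96² × 0.25 / 0.023² ≈ 1815.50 → 1816.
Using p = 0.68: p(1−p) = 0.2176, so n = 1.96² × 0.2176 / 0.023² ≈ 1580.21 → 1581.
Reduction: 1816 − 1581 = 235.

235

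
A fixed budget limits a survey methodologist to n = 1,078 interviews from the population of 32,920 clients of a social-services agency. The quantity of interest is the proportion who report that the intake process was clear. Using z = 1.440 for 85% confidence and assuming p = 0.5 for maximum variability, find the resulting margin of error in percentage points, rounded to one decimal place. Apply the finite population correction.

Finite-population factor: (N−n)/(N−1) = (32920−1078)/(32920−1) = 0.9673.
SE(p̂) = √[p(1−p)/n · (N−n)/(N−1)] = √[0.2500/1078 × 0.9673] = 0.01498.
E = z × SE = 1.440 × 0.01498 = 0.02157 ≈ 2.2 percentage points.

2.2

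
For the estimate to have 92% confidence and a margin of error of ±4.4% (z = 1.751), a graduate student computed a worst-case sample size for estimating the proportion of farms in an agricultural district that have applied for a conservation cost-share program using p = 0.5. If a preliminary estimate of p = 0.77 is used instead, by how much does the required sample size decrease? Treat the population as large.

Conservative (p = 0.5): n = 1.751² × 0.25 / 0.044² ≈ 395.92 → 396.
Using p = 0.77: p(1−p) = 0.1771, so n = 1.751² × 0.1771 / 0.044² ≈ 280.47 → 281.
Reduction: 396 − 281 = 115.

115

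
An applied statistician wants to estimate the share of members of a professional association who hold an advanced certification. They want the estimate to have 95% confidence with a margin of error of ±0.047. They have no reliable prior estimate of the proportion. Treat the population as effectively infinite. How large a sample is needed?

For 95% confidence, z = 1.96.
With no prior estimate, use p = 0.5, giving p(1−p) = 0.25.
n = z²·p(1−p)/E² = 1.96² × 0.2500 / 0.047² = 3.8416 × 0.2500 / 0.002209 ≈ 434.77.
Rounding up gives n = 435.

435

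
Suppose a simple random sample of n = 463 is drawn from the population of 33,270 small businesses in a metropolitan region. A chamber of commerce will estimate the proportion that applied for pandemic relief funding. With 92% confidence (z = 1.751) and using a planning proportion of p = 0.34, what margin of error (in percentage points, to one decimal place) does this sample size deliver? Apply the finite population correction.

Finite-population factor: (N−n)/(N−1) = (33270−463)/(33270−1) = 0.9861.
SE(p̂) = √[p(1−p)/n · (N−n)/(N−1)] = √[0.2244/463 × 0.9861] = 0.02186.
E = z × SE = 1.751 × 0.02186 = 0.03828 ≈ 3.8 percentage points.

3.8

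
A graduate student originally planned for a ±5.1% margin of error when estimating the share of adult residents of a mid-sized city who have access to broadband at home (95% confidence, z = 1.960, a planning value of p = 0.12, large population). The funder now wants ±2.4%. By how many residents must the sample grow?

At ±5.1%: n = 1.960² × 0.1056 / 0.051² ≈ 155.97 → 156.
At ±2.4%: n = 1.960² × 0.1056 / 0.024² ≈ 704.29 → 705.
Additional respondents: 705 − 156 = 549.

549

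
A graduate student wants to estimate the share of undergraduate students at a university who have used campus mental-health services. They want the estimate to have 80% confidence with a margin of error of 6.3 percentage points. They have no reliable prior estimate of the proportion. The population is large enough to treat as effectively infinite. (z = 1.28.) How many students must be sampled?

With no prior estimate, use p = 0.5, giving p(1−p) = 0.25.
n = z²·p(1−p)/E² = 1.28² × 0.2500 / 0.063² = 1.6384 × 0.2500 / 0.003969 ≈ 103.20.
Rounding up gives n = 104.

104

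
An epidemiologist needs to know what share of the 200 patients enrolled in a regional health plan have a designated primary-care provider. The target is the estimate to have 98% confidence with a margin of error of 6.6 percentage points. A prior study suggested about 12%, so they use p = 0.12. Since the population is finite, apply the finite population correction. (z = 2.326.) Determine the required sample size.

80

Unadjusted: n₀ = 2.326² × 0.12 × 0.88 / 0.066² ≈ 131.16, so n₀ = 132.
Finite population correction with N = 200: n = n₀ / (1 + (n₀−1)/N) = 132 / (1 + 131/200) = 132 / 1.6550 ≈ 79.76.
Rounding up, n = 80.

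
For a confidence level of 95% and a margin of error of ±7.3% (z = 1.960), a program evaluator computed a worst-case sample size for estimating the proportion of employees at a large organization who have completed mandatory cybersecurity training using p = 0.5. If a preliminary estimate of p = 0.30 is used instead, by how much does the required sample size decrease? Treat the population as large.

29

Conservative (p = 0.5): n = 1.960² × 0.25 / 0.073² ≈ 180.22 → 181.
Using p = 0.30: p(1−p) = 0.2100, so n = 1.960² × 0.2100 / 0.073² ≈ 151.39 → 152.
Reduction: 181 − 152 = 29.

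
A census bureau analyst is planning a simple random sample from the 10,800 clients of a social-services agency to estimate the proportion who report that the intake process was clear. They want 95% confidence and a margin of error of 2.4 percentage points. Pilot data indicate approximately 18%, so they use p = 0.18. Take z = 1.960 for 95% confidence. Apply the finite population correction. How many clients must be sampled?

903

Unadjusted: n₀ = 1.960² × 0.18 × 0.82 / 0.024² ≈ 984.41, so n₀ = 985.
Finite population correction with N = 10,800: n = n₀ / (1 + (n₀−1)/N) = 985 / (1 + 984/10800) = 985 / 1.0911 ≈ 902.75.
Rounding up, n = 903.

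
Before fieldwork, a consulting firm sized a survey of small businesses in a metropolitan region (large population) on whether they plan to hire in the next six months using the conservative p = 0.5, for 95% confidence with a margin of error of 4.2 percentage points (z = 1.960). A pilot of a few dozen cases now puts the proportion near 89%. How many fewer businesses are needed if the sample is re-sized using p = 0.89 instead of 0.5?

Conservative (p = 0.5): n = 1.960² × 0.25 / 0.042² ≈ 544.44 → 545.
Using p = 0.89: p(1−p) = 0.0979, so n = 1.960² × 0.0979 / 0.042² ≈ 213.20 → 214.
Reduction: 545 − 214 = 331.

331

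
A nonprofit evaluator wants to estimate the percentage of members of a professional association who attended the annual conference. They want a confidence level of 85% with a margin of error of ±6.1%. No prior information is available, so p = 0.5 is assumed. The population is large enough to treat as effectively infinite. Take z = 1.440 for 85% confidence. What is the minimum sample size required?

140

With p = 0.5, p(1−p) = 0.25.
n = z²·p(1−p)/E² = 1.440² × 0.2500 / 0.061² = 2.0736 × 0.2500 / 0.003721 ≈ 139.32.
Rounding up gives n = 140.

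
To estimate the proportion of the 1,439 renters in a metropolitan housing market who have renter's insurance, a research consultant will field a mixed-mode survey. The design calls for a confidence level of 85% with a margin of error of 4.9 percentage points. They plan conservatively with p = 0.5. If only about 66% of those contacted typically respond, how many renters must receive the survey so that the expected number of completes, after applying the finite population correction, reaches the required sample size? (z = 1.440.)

285

Completed interviews needed (unadjusted): n₀ = 1.440² × 0.2500 / 0.049² ≈ 215.91 → 216.
FPC for N = 1,439: n = 216 / (1 + 215/1439) = 216 / 1.1494 ≈ 187.92 → 188.
At a 66% response rate, contacts needed = 188 / 0.66 ≈ 284.85 → 285.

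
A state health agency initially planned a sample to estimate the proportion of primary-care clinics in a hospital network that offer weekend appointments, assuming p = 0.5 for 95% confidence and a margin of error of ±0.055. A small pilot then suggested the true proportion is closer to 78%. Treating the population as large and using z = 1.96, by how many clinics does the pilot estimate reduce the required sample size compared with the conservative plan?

100

Conservative (p = 0.5): n = 1.96² × 0.25 / 0.055² ≈ 317.49 → 318.
Using p = 0.78: p(1−p) = 0.1716, so n = 1.96² × 0.1716 / 0.055² ≈ 217.92 → 218.
Reduction: 318 − 218 = 100.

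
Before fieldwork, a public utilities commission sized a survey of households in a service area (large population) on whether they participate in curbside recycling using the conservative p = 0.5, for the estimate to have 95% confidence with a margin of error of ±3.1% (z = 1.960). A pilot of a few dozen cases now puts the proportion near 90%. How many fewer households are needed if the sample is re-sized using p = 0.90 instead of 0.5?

Conservative (p = 0.5): n = 1.960² × 0.25 / 0.031² ≈ 999.38 → 1000.
Using p = 0.90: p(1−p) = 0.0900, so n = 1.960² × 0.0900 / 0.031² ≈ 359.78 → 360.
Reduction: 1000 − 360 = 640.

640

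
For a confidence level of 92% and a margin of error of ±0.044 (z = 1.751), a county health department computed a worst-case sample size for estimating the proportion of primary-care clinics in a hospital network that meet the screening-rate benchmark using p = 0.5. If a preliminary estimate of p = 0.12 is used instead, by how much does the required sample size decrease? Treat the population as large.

Conservative (p = 0.5): n = 1.751² × 0.25 / 0.044² ≈ 395.92 → 396.
Using p = 0.12: p(1−p) = 0.1056, so n = 1.751² × 0.1056 / 0.044² ≈ 167.24 → 168.
Reduction: 396 − 168 = 228.

228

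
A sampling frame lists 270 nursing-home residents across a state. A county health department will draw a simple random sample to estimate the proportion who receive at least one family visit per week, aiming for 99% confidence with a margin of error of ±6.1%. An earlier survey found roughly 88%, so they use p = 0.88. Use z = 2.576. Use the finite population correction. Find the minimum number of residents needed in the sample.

112

Unadjusted: n₀ = 2.576² × 0.88 × 0.12 / 0.061² ≈ 188.32, so n₀ = 189.
Finite population correction with N = 270: n = n₀ / (1 + (n₀−1)/N) = 189 / (1 + 188/270) = 189 / 1.6963 ≈ 111.42.
Rounding up, n = 112.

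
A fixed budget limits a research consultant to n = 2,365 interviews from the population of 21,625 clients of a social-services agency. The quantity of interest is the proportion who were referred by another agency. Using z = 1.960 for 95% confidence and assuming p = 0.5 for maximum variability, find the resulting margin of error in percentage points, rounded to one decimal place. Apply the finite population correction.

Finite-population factor: (N−n)/(N−1) = (21625−2365)/(21625−1) = 0.8907.
SE(p̂) = √[p(1−p)/n · (N−n)/(N−1)] = √[0.2500/2365 × 0.8907] = 0.00970.
E = z × SE = 1.960 × 0.00970 = 0.01902 ≈ 1.9 percentage points.

1.9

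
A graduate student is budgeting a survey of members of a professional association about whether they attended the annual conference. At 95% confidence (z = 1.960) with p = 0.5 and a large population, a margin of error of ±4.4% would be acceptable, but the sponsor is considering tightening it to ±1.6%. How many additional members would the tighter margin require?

At ±4.4%: n = 1.960² × 0.2500 / 0.044² ≈ 496.07 → 497.
At ±1.6%: n = 1.960² × 0.2500 / 0.016² ≈ 3751.56 → 3752.
Additional respondents: 3752 − 497 = 3255.

3255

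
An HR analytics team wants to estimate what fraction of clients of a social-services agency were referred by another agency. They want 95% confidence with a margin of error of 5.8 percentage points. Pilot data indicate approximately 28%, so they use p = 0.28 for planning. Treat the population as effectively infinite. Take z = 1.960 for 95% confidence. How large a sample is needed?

With p = 0.28, p(1−p) = 0.2016.
n = z²·p(1−p)/E² = 1.960² × 0.2016 / 0.058² = 3.8416 × 0.2016 / 0.003364 ≈ 230.22.
Rounding up gives n = 231.

231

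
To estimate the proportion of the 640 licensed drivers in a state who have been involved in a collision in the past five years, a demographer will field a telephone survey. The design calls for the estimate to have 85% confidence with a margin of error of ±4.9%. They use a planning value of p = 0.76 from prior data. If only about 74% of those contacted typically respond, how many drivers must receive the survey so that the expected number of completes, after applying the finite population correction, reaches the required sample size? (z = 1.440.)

172

Completed interviews needed (unadjusted): n₀ = 1.440² × 0.1824 / 0.049² ≈ 157.53 → 158.
FPC for N = 640: n = 158 / (1 + 157/640) = 158 / 1.2453 ≈ 126.88 → 127.
At a 74% response rate, contacts needed = 127 / 0.74 ≈ 171.62 → 172.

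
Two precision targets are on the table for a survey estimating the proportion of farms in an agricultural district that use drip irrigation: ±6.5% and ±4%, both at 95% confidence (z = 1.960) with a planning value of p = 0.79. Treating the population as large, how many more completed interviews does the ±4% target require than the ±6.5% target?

At ±6.5%: n = 1.960² × 0.1659 / 0.065² ≈ 150.85 → 151.
At ±4%: n = 1.960² × 0.1659 / 0.040² ≈ 398.33 → 399.
Additional respondents: 399 − 151 = 248.

248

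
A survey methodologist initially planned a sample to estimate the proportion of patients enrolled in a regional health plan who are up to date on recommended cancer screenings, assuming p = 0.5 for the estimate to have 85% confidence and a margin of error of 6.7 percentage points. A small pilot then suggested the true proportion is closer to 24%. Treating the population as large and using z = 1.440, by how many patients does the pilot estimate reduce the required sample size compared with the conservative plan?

Conservative (p = 0.5): n = 1.440² × 0.25 / 0.067² ≈ 115.48 → 116.
Using p = 0.24: p(1−p) = 0.1824, so n = 1.440² × 0.1824 / 0.067² ≈ 84.26 → 85.
Reduction: 116 − 85 = 31.

31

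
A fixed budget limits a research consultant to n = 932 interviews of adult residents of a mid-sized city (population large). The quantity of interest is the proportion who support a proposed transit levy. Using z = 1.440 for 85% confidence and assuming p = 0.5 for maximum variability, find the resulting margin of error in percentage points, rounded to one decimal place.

SE(p̂) = √[p(1−p)/n] = √[0.2500/932] = 0.01638.
E = z × SE = 1.440 × 0.01638 = 0.02358, or 2.4 percentage points.

2.4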